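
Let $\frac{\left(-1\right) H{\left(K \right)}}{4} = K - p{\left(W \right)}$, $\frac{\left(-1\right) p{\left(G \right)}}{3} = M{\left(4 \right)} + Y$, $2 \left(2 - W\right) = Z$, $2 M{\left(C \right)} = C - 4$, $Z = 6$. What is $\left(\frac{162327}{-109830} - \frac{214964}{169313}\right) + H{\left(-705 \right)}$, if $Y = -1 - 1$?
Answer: $\frac{17611641967763}{6198548930} \approx 2841.3$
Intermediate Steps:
$Y = -2$
$M{\left(C \right)} = -2 + \frac{C}{2}$ ($M{\left(C \right)} = \frac{C - 4}{2} = \frac{-4 + C}{2} = -2 + \frac{C}{2}$)
$W = -1$ ($W = 2 - 3 = -1$)
$p{\left(G \right)} = 6$ ($p{\left(G \right)} = - 3 \left(\left(-2 + \frac{1}{2} \cdot 4\right) - 2\right) = - 3 \left(\left(-2 + 2\right) - 2\right) = - 3 \left(0 - 2\right) = \left(-3\right) \left(-2\right) = 6$)
$H{\left(K \right)} = 24 - 4 K$ ($H{\left(K \right)} = - 4 \left(K - 6\right) = - 4 \left(-6 + K\right) = 24 - 4 K$)
$\left(\frac{162327}{-109830} - \frac{214964}{169313}\right) + H{\left(-705 \right)} = \left(\frac{162327}{-109830} - \frac{214964}{169313}\right) + \left(24 - -2820\right) = \left(162327 \left(- \frac{1}{109830}\right) - \frac{214964}{169313}\right) + \left(24 + 2820\right) = \left(- \frac{54109}{36610} - \frac{214964}{169313}\right) + 2844 = - \frac{17031189157}{6198548930} + 2844 = \frac{17611641967763}{6198548930}$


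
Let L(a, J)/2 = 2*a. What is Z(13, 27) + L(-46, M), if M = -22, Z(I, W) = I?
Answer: -171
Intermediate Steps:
L(a, J) = 4*a (L(a, J) = 2*(2*a) = 4*a)
Z(13, 27) + L(-46, M) = 13 + 4*(-46) = 13 - 184 = -171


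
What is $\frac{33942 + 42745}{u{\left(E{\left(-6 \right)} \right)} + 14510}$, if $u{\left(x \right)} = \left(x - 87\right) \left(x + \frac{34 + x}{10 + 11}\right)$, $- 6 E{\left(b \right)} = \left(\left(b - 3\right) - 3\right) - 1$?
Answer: $\frac{4141098}{765725} \approx 5.4081$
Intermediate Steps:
$E{\left(b \right)} = \frac{7}{6} - \frac{b}{6}$ ($E{\left(b \right)} = - \frac{\left(\left(b - 3\right) - 3\right) - 1}{6} = - \frac{\left(\left(-3 + b\right) - 3\right) - 1}{6} = - \frac{\left(-6 + b\right) - 1}{6} = - \frac{-7 + b}{6} = \frac{7}{6} - \frac{b}{6}$)
$u{\left(x \right)} = \left(-87 + x\right) \left(\frac{34}{21} + \frac{22 x}{21}\right)$ ($u{\left(x \right)} = \left(-87 + x\right) \left(x + \frac{34 + x}{21}\right) = \left(-87 + x\right) \left(x + \left(34 + x\right) \frac{1}{21}\right) = \left(-87 + x\right) \left(x + \left(\frac{34}{21} + \frac{x}{21}\right)\right) = \left(-87 + x\right) \left(\frac{34}{21} + \frac{22 x}{21}\right)$)
$\frac{33942 + 42745}{u{\left(E{\left(-6 \right)} \right)} + 14510} = \frac{33942 + 42745}{\left(- \frac{986}{7} - \frac{1880 \left(\frac{7}{6} - -1\right)}{21} + \frac{22 \left(\frac{7}{6} - -1\right)^{2}}{21}\right) + 14510} = \frac{76687}{\left(- \frac{986}{7} - \frac{1880 \left(\frac{7}{6} + 1\right)}{21} + \frac{22 \left(\frac{7}{6} + 1\right)^{2}}{21}\right) + 14510} = \frac{76687}{\left(- \frac{986}{7} - \frac{12220}{63} + \frac{22 \left(\frac{13}{6}\right)^{2}}{21}\right) + 14510} = \frac{76687}{\left(- \frac{986}{7} - \frac{12220}{63} + \frac{22}{21} \cdot \frac{169}{36}\right) + 14510} = \frac{76687}{\left(- \frac{986}{7} - \frac{12220}{63} + \frac{1859}{378}\right) + 14510} = \frac{76687}{- \frac{17815}{54} + 14510} = \frac{76687}{\frac{765725}{54}} = 76687 \cdot \frac{54}{765725} = \frac{4141098}{765725}$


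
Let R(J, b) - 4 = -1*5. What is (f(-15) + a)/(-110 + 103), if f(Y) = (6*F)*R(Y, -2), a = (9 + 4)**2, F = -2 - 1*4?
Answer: -205/7 ≈ -29.286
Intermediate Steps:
R(J, b) = -1 (R(J, b) = 4 - 1*5 = 4 - 5 = -1)
F = -6 (F = -2 - 4 = -6)
a = 169 (a = 13**2 = 169)
f(Y) = 36 (f(Y) = (6*(-6))*(-1) = -36*(-1) = 36)
(f(-15) + a)/(-110 + 103) = (36 + 169)/(-110 + 103) = 205/(-7) = 205*(-1/7) = -205/7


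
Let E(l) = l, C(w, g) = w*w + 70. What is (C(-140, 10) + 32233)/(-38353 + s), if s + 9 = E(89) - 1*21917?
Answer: -51903/60190 ≈ -0.86232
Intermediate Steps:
C(w, g) = 70 + w² (C(w, g) = w² + 70 = 70 + w²)
s = -21837 (s = -9 + (89 - 1*21917) = -9 + (89 - 21917) = -9 - 21828 = -21837)
(C(-140, 10) + 32233)/(-38353 + s) = ((70 + (-140)²) + 32233)/(-38353 - 21837) = ((70 + 19600) + 32233)/(-60190) = (19670 + 32233)*(-1/60190) = 51903*(-1/60190) = -51903/60190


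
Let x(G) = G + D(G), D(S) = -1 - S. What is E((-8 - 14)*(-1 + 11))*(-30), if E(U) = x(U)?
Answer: 30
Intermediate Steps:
x(G) = -1 (x(G) = G + (-1 - G) = -1)
E(U) = -1
E((-8 - 14)*(-1 + 11))*(-30) = -1*(-30) = 30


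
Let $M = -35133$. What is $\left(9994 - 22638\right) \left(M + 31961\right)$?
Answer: $40106768$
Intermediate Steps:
$\left(9994 - 22638\right) \left(M + 31961\right) = \left(9994 - 22638\right) \left(-35133 + 31961\right) = \left(-12644\right) \left(-3172\right) = 40106768$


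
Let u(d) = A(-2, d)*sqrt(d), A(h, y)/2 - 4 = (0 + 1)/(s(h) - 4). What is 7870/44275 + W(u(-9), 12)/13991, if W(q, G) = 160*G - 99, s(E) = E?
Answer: 38146789/123890305 ≈ 0.30791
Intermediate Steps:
A(h, y) = 8 + 2/(-4 + h) (A(h, y) = 8 + 2*((0 + 1)/(h - 4)) = 8 + 2*(1/(-4 + h)) = 8 + 2/(-4 + h))
u(d) = 23*sqrt(d)/3 (u(d) = (2*(-15 + 4*(-2))/(-4 - 2))*sqrt(d) = (2*(-15 - 8)/(-6))*sqrt(d) = (2*(-1/6)*(-23))*sqrt(d) = 23*sqrt(d)/3)
W(q, G) = -99 + 160*G
7870/44275 + W(u(-9), 12)/13991 = 7870/44275 + (-99 + 160*12)/13991 = 7870*(1/44275) + (-99 + 1920)*(1/13991) = 1574/8855 + 1821*(1/13991) = 1574/8855 + 1821/13991 = 38146789/123890305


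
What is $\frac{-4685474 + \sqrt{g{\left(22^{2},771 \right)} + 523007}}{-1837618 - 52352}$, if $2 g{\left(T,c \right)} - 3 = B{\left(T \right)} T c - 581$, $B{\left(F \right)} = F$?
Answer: $\frac{2342737}{944985} - \frac{\sqrt{90828406}}{1889970} \approx 2.4741$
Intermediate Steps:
$g{\left(T,c \right)} = -289 + \frac{c T^{2}}{2}$ ($g{\left(T,c \right)} = \frac{3}{2} + \frac{T T c - 581}{2} = \frac{3}{2} + \frac{T^{2} c - 581}{2} = \frac{3}{2} + \frac{c T^{2} - 581}{2} = \frac{3}{2} + \frac{-581 + c T^{2}}{2} = \frac{3}{2} + \left(- \frac{581}{2} + \frac{c T^{2}}{2}\right) = -289 + \frac{c T^{2}}{2}$)
$\frac{-4685474 + \sqrt{g{\left(22^{2},771 \right)} + 523007}}{-1837618 - 52352} = \frac{-4685474 + \sqrt{\left(-289 + \frac{1}{2} \cdot 771 \left(22^{2}\right)^{2}\right) + 523007}}{-1837618 - 52352} = \frac{-4685474 + \sqrt{\left(-289 + \frac{1}{2} \cdot 771 \cdot 484^{2}\right) + 523007}}{-1889970} = \left(-4685474 + \sqrt{\left(-289 + \frac{1}{2} \cdot 771 \cdot 234256\right) + 523007}\right) \left(- \frac{1}{1889970}\right) = \left(-4685474 + \sqrt{\left(-289 + 90305688\right) + 523007}\right) \left(- \frac{1}{1889970}\right) = \left(-4685474 + \sqrt{90305399 + 523007}\right) \left(- \frac{1}{1889970}\right) = \left(-4685474 + \sqrt{90828406}\right) \left(- \frac{1}{1889970}\right) = \frac{2342737}{944985} - \frac{\sqrt{90828406}}{1889970}$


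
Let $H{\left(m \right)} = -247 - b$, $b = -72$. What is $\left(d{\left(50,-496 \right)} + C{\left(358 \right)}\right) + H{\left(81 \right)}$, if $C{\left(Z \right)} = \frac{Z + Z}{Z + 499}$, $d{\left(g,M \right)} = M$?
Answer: $- \frac{574331}{857} \approx -670.16$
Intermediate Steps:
$H{\left(m \right)} = -175$ ($H{\left(m \right)} = -247 - -72 = -247 + 72 = -175$)
$C{\left(Z \right)} = \frac{2 Z}{499 + Z}$
$\left(d{\left(50,-496 \right)} + C{\left(358 \right)}\right) + H{\left(81 \right)} = \left(-496 + 2 \cdot 358 \frac{1}{499 + 358}\right) - 175 = \left(-496 + 2 \cdot 358 \cdot \frac{1}{857}\right) - 175 = \left(-496 + \frac{716}{857}\right) - 175 = - \frac{424356}{857} - 175 = - \frac{574331}{857}$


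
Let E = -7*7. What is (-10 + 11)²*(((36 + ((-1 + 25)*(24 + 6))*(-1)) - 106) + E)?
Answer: -839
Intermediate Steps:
E = -49
(-10 + 11)²*(((36 + ((-1 + 25)*(24 + 6))*(-1)) - 106) + E) = (-10 + 11)²*(((36 + ((-1 + 25)*(24 + 6))*(-1)) - 106) - 49) = 1²*(((36 + (24*30)*(-1)) - 106) - 49) = 1*(((36 + 720*(-1)) - 106) - 49) = 1*(((36 - 720) - 106) - 49) = 1*((-684 - 106) - 49) = 1*(-790 - 49) = 1*(-839) = -839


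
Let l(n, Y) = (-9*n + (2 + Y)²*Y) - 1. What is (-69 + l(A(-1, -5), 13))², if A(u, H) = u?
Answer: 8202496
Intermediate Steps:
l(n, Y) = -1 - 9*n + Y*(2 + Y)² (l(n, Y) = (-9*n + Y*(2 + Y)²) - 1 = -1 - 9*n + Y*(2 + Y)²)
(-69 + l(A(-1, -5), 13))² = (-69 + (-1 - 9*(-1) + 13*(2 + 13)²))² = (-69 + (-1 + 9 + 13*15²))² = (-69 + (-1 + 9 + 13*225))² = (-69 + (-1 + 9 + 2925))² = (-69 + 2933)² = 2864² = 8202496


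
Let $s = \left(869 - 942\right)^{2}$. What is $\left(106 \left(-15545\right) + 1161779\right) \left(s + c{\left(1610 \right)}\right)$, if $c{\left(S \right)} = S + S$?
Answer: $-4154737059$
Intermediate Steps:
$c{\left(S \right)} = 2 S$
$s = 5329$ ($s = \left(-73\right)^{2} = 5329$)
$\left(106 \left(-15545\right) + 1161779\right) \left(s + c{\left(1610 \right)}\right) = \left(106 \left(-15545\right) + 1161779\right) \left(5329 + 2 \cdot 1610\right) = \left(-1647770 + 1161779\right) \left(5329 + 3220\right) = \left(-485991\right) 8549 = -4154737059$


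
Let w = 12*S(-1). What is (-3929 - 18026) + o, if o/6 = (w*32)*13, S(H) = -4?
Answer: -141763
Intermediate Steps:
w = -48 (w = 12*(-4) = -48)
o = -119808 (o = 6*(-48*32*13) = 6*(-1536*13) = 6*(-19968) = -119808)
(-3929 - 18026) + o = (-3929 - 18026) - 119808 = -21955 - 119808 = -141763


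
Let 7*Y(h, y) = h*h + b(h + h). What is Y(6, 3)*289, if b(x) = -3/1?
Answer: 9537/7 ≈ 1362.4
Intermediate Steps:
b(x) = -3 (b(x) = -3*1 = -3)
Y(h, y) = -3/7 + h²/7 (Y(h, y) = (h*h - 3)/7 = (h² - 3)/7 = (-3 + h²)/7 = -3/7 + h²/7)
Y(6, 3)*289 = (-3/7 + (⅐)*6²)*289 = (-3/7 + (⅐)*36)*289 = (-3/7 + 36/7)*289 = (33/7)*289 = 9537/7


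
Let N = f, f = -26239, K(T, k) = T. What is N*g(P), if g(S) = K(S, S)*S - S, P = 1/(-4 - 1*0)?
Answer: -131195/16 ≈ -8199.7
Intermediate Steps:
P = -¼ (P = 1/(-4 + 0) = 1/(-4) = -¼ ≈ -0.25000)
N = -26239
g(S) = S² - S (g(S) = S*S - S = S² - S)
N*g(P) = -(-26239)*(-1 - ¼)/4 = -(-26239)*(-5)/(4*4) = -26239*5/16 = -131195/16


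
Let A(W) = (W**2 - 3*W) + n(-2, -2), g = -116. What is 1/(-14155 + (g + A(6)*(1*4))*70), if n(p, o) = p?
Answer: -1/17795 ≈ -5.6196e-5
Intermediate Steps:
A(W) = -2 + W**2 - 3*W (A(W) = (W**2 - 3*W) - 2 = -2 + W**2 - 3*W)
1/(-14155 + (g + A(6)*(1*4))*70) = 1/(-14155 + (-116 + (-2 + 6**2 - 3*6)*(1*4))*70) = 1/(-14155 + (-116 + (-2 + 36 - 18)*4)*70) = 1/(-14155 + (-116 + 16*4)*70) = 1/(-14155 + (-116 + 64)*70) = 1/(-14155 - 52*70) = 1/(-14155 - 3640) = 1/(-17795) = -1/17795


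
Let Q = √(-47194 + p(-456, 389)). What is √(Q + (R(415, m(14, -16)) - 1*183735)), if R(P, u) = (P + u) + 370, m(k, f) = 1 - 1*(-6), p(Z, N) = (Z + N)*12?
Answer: √(-182943 + I*√47998) ≈ 0.256 + 427.72*I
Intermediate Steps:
p(Z, N) = 12*N + 12*Z (p(Z, N) = (N + Z)*12 = 12*N + 12*Z)
m(k, f) = 7 (m(k, f) = 1 + 6 = 7)
R(P, u) = 370 + P + u
Q = I*√47998 (Q = √(-47194 + (12*389 + 12*(-456))) = √(-47194 + (4668 - 5472)) = √(-47194 - 804) = √(-47998) = I*√47998 ≈ 219.08*I)
√(Q + (R(415, m(14, -16)) - 1*183735)) = √(I*√47998 + ((370 + 415 + 7) - 1*183735)) = √(I*√47998 + (792 - 183735)) = √(I*√47998 - 182943) = √(-182943 + I*√47998)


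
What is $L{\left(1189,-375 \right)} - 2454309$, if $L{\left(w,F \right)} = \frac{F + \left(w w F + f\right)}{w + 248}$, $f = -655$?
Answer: $- \frac{4056988438}{1437} \approx -2.8232 \cdot 10^{6}$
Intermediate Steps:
$L{\left(w,F \right)} = \frac{-655 + F + F w^{2}}{248 + w}$ ($L{\left(w,F \right)} = \frac{F + \left(w w F - 655\right)}{w + 248} = \frac{F + \left(w^{2} F - 655\right)}{248 + w} = \frac{F + \left(F w^{2} - 655\right)}{248 + w} = \frac{F + \left(-655 + F w^{2}\right)}{248 + w} = \frac{-655 + F + F w^{2}}{248 + w}$)
$L{\left(1189,-375 \right)} - 2454309 = \frac{-655 - 375 - 375 \cdot 1189^{2}}{248 + 1189} - 2454309 = \frac{-655 - 375 - 530145375}{1437} - 2454309 = \frac{1}{1437} \left(-530146405\right) - 2454309 = - \frac{530146405}{1437} - 2454309 = - \frac{4056988438}{1437}$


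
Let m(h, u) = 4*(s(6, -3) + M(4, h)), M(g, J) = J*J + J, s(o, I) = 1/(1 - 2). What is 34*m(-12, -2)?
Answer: 17816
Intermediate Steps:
s(o, I) = -1 (s(o, I) = 1/(-1) = -1)
M(g, J) = J + J² (M(g, J) = J² + J = J + J²)
m(h, u) = -4 + 4*h*(1 + h) (m(h, u) = 4*(-1 + h*(1 + h)) = -4 + 4*h*(1 + h))
34*m(-12, -2) = 34*(-4 + 4*(-12)*(1 - 12)) = 34*(-4 + 4*(-12)*(-11)) = 34*(-4 + 528) = 34*524 = 17816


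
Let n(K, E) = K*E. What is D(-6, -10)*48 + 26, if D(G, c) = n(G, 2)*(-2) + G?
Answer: 890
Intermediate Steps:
n(K, E) = E*K
D(G, c) = -3*G (D(G, c) = (2*G)*(-2) + G = -4*G + G = -3*G)
D(-6, -10)*48 + 26 = -3*(-6)*48 + 26 = 18*48 + 26 = 864 + 26 = 890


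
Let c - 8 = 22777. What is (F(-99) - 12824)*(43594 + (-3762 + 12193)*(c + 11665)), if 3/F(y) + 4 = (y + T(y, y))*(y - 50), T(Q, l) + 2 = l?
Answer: -9249829347492762/2483 ≈ -3.7253e+12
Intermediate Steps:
c = 22785 (c = 8 + 22777 = 22785)
T(Q, l) = -2 + l
F(y) = 3/(-4 + (-50 + y)*(-2 + 2*y)) (F(y) = 3/(-4 + (y + (-2 + y))*(y - 50)) = 3/(-4 + (-2 + 2*y)*(-50 + y)) = 3/(-4 + (-50 + y)*(-2 + 2*y)))
(F(-99) - 12824)*(43594 + (-3762 + 12193)*(c + 11665)) = (3/(2*(48 + (-99)² - 51*(-99))) - 12824)*(43594 + (-3762 + 12193)*(22785 + 11665)) = (3/(2*(48 + 9801 + 5049)) - 12824)*(43594 + 8431*34450) = ((3/2)/14898 - 12824)*(43594 + 290447950) = ((3/2)*(1/14898) - 12824)*290491544 = (1/9932 - 12824)*290491544 = -127367967/9932*290491544 = -9249829347492762/2483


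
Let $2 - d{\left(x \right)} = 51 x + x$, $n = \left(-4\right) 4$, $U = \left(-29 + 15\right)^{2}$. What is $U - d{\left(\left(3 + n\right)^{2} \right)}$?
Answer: $8982$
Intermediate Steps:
$U = 196$ ($U = \left(-14\right)^{2} = 196$)
$n = -16$
$d{\left(x \right)} = 2 - 52 x$ ($d{\left(x \right)} = 2 - \left(51 x + x\right) = 2 - 52 x$)
$U - d{\left(\left(3 + n\right)^{2} \right)} = 196 - \left(2 - 52 \left(3 - 16\right)^{2}\right) = 196 - \left(2 - 52 \left(-13\right)^{2}\right) = 196 - \left(2 - 8788\right) = 196 - -8786 = 196 + 8786 = 8982$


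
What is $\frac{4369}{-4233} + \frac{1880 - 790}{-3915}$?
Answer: $- \frac{85171}{64989} \approx -1.3105$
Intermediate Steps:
$\frac{4369}{-4233} + \frac{1880 - 790}{-3915} = 4369 \left(- \frac{1}{4233}\right) + 1090 \left(- \frac{1}{3915}\right) = - \frac{257}{249} - \frac{218}{783} = - \frac{85171}{64989}$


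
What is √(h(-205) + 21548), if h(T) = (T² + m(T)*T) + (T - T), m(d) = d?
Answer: √105598 ≈ 324.96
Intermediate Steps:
h(T) = 2*T² (h(T) = (T² + T*T) + (T - T) = (T² + T²) + 0 = 2*T² + 0 = 2*T²)
√(h(-205) + 21548) = √(2*(-205)² + 21548) = √(2*42025 + 21548) = √(84050 + 21548) = √105598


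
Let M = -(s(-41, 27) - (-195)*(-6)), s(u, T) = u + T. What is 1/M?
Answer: 1/1184 ≈ 0.00084459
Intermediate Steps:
s(u, T) = T + u
M = 1184 (M = -((27 - 41) - (-195)*(-6)) = -(-14 - 1*1170) = -(-14 - 1170) = -1*(-1184) = 1184)
1/M = 1/1184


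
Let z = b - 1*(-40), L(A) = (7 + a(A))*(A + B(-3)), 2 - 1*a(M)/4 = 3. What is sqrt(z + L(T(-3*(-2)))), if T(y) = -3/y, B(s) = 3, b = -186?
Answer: I*sqrt(554)/2 ≈ 11.769*I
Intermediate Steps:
a(M) = -4 (a(M) = 8 - 4*3 = 8 - 12 = -4)
L(A) = 9 + 3*A (L(A) = (7 - 4)*(A + 3) = 3*(3 + A) = 9 + 3*A)
z = -146 (z = -186 - 1*(-40) = -186 + 40 = -146)
sqrt(z + L(T(-3*(-2)))) = sqrt(-146 + (9 + 3*(-3/((-3*(-2)))))) = sqrt(-146 + (9 + 3*(-3/6))) = sqrt(-146 + (9 + 3*(-3*1/6))) = sqrt(-146 + (9 + 3*(-1/2))) = sqrt(-146 + (9 - 3/2)) = sqrt(-146 + 15/2) = sqrt(-277/2) = I*sqrt(554)/2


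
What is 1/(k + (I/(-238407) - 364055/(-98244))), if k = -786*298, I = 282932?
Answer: -600565572/140667760057673 ≈ -4.2694e-6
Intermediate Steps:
k = -234228
1/(k + (I/(-238407) - 364055/(-98244))) = 1/(-234228 + (282932/(-238407) - 364055/(-98244))) = 1/(-234228 + (282932*(-1/238407) - 364055*(-1/98244))) = 1/(-234228 + (-21764/18339 + 364055/98244)) = 1/(-234228 + 1512740743/600565572) = 1/(-140667760057673/600565572) = -600565572/140667760057673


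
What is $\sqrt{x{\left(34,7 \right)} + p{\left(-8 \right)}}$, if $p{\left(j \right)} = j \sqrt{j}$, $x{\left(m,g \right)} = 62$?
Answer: $\sqrt{62 - 16 i \sqrt{2}} \approx 8.0 - 1.4142 i$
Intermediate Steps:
$p{\left(j \right)} = j^{\frac{3}{2}}$
$\sqrt{x{\left(34,7 \right)} + p{\left(-8 \right)}} = \sqrt{62 + \left(-8\right)^{\frac{3}{2}}} = \sqrt{62 - 16 i \sqrt{2}}$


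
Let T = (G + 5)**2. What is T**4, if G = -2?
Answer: 6561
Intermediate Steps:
T = 9 (T = (-2 + 5)**2 = 3**2 = 9)
T**4 = 9**4 = 6561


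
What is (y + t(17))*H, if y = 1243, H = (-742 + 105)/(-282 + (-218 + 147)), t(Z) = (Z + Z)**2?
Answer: 1528163/353 ≈ 4329.1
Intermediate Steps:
t(Z) = 4*Z**2 (t(Z) = (2*Z)**2 = 4*Z**2)
H = 637/353 (H = -637/(-282 - 71) = -637/(-353) = -637*(-1/353) = 637/353 ≈ 1.8045)
(y + t(17))*H = (1243 + 4*17**2)*(637/353) = (1243 + 4*289)*(637/353) = (1243 + 1156)*(637/353) = 2399*(637/353) = 1528163/353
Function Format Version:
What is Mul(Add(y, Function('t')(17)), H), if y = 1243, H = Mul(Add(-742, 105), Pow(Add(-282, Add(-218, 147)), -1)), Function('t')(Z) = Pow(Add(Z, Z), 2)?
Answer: Rational(1528163, 353) ≈ 4329.1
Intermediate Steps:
Function('t')(Z) = Mul(4, Pow(Z, 2)) (Function('t')(Z) = Pow(Mul(2, Z), 2) = Mul(4, Pow(Z, 2)))
H = Rational(637, 353) (H = Mul(-637, Pow(Add(-282, -71), -1)) = Mul(-637, Pow(-353, -1)) = Mul(-637, Rational(-1, 353)) = Rational(637, 353) ≈ 1.8045)
Mul(Add(y, Function('t')(17)), H) = Mul(Add(1243, Mul(4, Pow(17, 2))), Rational(637, 353)) = Mul(Add(1243, Mul(4, 289)), Rational(637, 353)) = Mul(Add(1243, 1156), Rational(637, 353)) = Mul(2399, Rational(637, 353)) = Rational(1528163, 353)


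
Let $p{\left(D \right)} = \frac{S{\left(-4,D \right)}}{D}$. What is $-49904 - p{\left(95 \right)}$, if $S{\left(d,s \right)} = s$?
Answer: $-49905$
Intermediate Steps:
$p{\left(D \right)} = 1$ ($p{\left(D \right)} = \frac{D}{D} = 1$)
$-49904 - p{\left(95 \right)} = -49904 - 1 = -49905$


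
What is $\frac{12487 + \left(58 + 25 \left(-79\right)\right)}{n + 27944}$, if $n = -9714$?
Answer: $\frac{1057}{1823} \approx 0.57981$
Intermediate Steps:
$\frac{12487 + \left(58 + 25 \left(-79\right)\right)}{n + 27944} = \frac{12487 + \left(58 + 25 \left(-79\right)\right)}{-9714 + 27944} = \frac{12487 + \left(58 - 1975\right)}{18230} = \left(12487 - 1917\right) \frac{1}{18230} = 10570 \cdot \frac{1}{18230} = \frac{1057}{1823}$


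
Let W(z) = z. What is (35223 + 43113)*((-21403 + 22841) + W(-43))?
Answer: 109278720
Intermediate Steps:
(35223 + 43113)*((-21403 + 22841) + W(-43)) = (35223 + 43113)*((-21403 + 22841) - 43) = 78336*(1438 - 43) = 78336*1395 = 109278720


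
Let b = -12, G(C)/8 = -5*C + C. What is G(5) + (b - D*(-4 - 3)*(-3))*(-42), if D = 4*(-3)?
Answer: -10240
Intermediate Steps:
G(C) = -32*C (G(C) = 8*(-5*C + C) = 8*(-4*C) = -32*C)
D = -12
G(5) + (b - D*(-4 - 3)*(-3))*(-42) = -32*5 + (-12 - (-12)*(-4 - 3)*(-3))*(-42) = -160 + (-12 - (-12)*(-7*(-3)))*(-42) = -160 + (-12 - (-12)*21)*(-42) = -160 + (-12 - 1*(-252))*(-42) = -160 + (-12 + 252)*(-42) = -160 + 240*(-42) = -160 - 10080 = -10240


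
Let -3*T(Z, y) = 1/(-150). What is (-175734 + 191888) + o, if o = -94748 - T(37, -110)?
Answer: -35367301/450 ≈ -78594.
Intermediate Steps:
T(Z, y) = 1/450 (T(Z, y) = -⅓/(-150) = -⅓*(-1/150) = 1/450)
o = -42636601/450 (o = -94748 - 1*1/450 = -94748 - 1/450 = -42636601/450 ≈ -94748.)
(-175734 + 191888) + o = (-175734 + 191888) - 42636601/450 = 16154 - 42636601/450 = -35367301/450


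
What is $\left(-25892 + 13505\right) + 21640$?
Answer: $9253$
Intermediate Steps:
$\left(-25892 + 13505\right) + 21640 = -12387 + 21640 = 9253$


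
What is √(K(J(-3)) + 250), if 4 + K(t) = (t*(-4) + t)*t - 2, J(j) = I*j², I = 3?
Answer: I*√1943 ≈ 44.079*I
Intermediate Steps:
J(j) = 3*j²
K(t) = -6 - 3*t² (K(t) = -4 + ((t*(-4) + t)*t - 2) = -4 + ((-4*t + t)*t - 2) = -4 + ((-3*t)*t - 2) = -4 + (-3*t² - 2) = -4 + (-2 - 3*t²) = -6 - 3*t²)
√(K(J(-3)) + 250) = √((-6 - 3*(3*(-3)²)²) + 250) = √((-6 - 3*(3*9)²) + 250) = √((-6 - 3*27²) + 250) = √((-6 - 3*729) + 250) = √((-6 - 2187) + 250) = √(-2193 + 250) = √(-1943) = I*√1943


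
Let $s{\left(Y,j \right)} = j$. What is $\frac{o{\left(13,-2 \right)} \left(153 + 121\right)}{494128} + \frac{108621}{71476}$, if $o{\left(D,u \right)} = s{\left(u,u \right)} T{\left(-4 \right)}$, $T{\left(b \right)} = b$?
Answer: $\frac{3364334555}{2207393308} \approx 1.5241$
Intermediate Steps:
$o{\left(D,u \right)} = - 4 u$ ($o{\left(D,u \right)} = u \left(-4\right) = - 4 u$)
$\frac{o{\left(13,-2 \right)} \left(153 + 121\right)}{494128} + \frac{108621}{71476} = \frac{\left(-4\right) \left(-2\right) \left(153 + 121\right)}{494128} + \frac{108621}{71476} = 8 \cdot 274 \cdot \frac{1}{494128} + 108621 \cdot \frac{1}{71476} = 2192 \cdot \frac{1}{494128} + \frac{108621}{71476} = \frac{137}{30883} + \frac{108621}{71476} = \frac{3364334555}{2207393308}$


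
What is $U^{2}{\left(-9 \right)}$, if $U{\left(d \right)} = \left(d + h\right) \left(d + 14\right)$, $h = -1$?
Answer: $2500$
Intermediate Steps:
$U{\left(d \right)} = \left(-1 + d\right) \left(14 + d\right)$ ($U{\left(d \right)} = \left(d - 1\right) \left(d + 14\right) = \left(-1 + d\right) \left(14 + d\right)$)
$U^{2}{\left(-9 \right)} = \left(-14 + \left(-9\right)^{2} + 13 \left(-9\right)\right)^{2} = \left(-14 + 81 - 117\right)^{2} = \left(-50\right)^{2} = 2500$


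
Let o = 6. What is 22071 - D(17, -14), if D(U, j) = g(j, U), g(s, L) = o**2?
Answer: 22035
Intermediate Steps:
g(s, L) = 36 (g(s, L) = 6**2 = 36)
D(U, j) = 36
22071 - D(17, -14) = 22071 - 1*36 = 22071 - 36 = 22035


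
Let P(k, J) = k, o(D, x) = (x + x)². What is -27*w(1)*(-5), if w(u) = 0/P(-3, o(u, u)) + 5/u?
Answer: 675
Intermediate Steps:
o(D, x) = 4*x² (o(D, x) = (2*x)² = 4*x²)
w(u) = 5/u (w(u) = 0/(-3) + 5/u = 0*(-⅓) + 5/u = 0 + 5/u = 5/u)
-27*w(1)*(-5) = -27*5/1*(-5) = -27*5*1*(-5) = -135*(-5) = -27*(-25) = 675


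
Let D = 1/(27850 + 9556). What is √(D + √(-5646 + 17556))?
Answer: √(37406 + 1399208836*√11910)/37406 ≈ 10.447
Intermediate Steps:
D = 1/37406 ≈ 2.6734e-5
√(D + √(-5646 + 17556)) = √(1/37406 + √(-5646 + 17556)) = √(1/37406 + √11910)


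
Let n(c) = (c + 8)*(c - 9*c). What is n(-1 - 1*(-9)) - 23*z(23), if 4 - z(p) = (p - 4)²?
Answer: 7187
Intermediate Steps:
n(c) = -8*c*(8 + c) (n(c) = (8 + c)*(-8*c) = -8*c*(8 + c))
z(p) = 4 - (-4 + p)² (z(p) = 4 - (p - 4)² = 4 - (-4 + p)²)
n(-1 - 1*(-9)) - 23*z(23) = -8*(-1 - 1*(-9))*(8 + (-1 - 1*(-9))) - 23*(4 - (-4 + 23)²) = -8*(-1 + 9)*(8 + (-1 + 9)) - 23*(4 - 1*19²) = -8*8*(8 + 8) - 23*(4 - 1*361) = -8*8*16 - 23*(4 - 361) = -1024 - 23*(-357) = -1024 + 8211 = 7187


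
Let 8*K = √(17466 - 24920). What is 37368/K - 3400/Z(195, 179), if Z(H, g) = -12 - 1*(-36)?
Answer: -425/3 - 149472*I*√7454/3727 ≈ -141.67 - 3462.5*I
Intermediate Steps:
Z(H, g) = 24 (Z(H, g) = -12 + 36 = 24)
K = I*√7454/8 (K = √(17466 - 24920)/8 = √(-7454)/8 = (I*√7454)/8 = I*√7454/8 ≈ 10.792*I)
37368/K - 3400/Z(195, 179) = 37368/((I*√7454/8)) - 3400/24 = 37368*(-4*I*√7454/3727) - 3400*1/24 = -149472*I*√7454/3727 - 425/3 = -425/3 - 149472*I*√7454/3727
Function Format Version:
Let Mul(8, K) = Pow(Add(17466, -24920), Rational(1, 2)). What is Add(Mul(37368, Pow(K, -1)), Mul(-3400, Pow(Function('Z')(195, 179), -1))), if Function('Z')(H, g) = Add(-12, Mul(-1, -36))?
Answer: Add(Rational(-425, 3), Mul(Rational(-149472, 3727), I, Pow(7454, Rational(1, 2)))) ≈ Add(-141.67, Mul(-3462.5, I))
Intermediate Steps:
Function('Z')(H, g) = 24 (Function('Z')(H, g) = Add(-12, 36) = 24)
K = Mul(Rational(1, 8), I, Pow(7454, Rational(1, 2))) (K = Mul(Rational(1, 8), Pow(Add(17466, -24920), Rational(1, 2))) = Mul(Rational(1, 8), Pow(-7454, Rational(1, 2))) = Mul(Rational(1, 8), Mul(I, Pow(7454, Rational(1, 2)))) = Mul(Rational(1, 8), I, Pow(7454, Rational(1, 2))) ≈ Mul(10.792, I))
Add(Mul(37368, Pow(K, -1)), Mul(-3400, Pow(Function('Z')(195, 179), -1))) = Add(Mul(37368, Pow(Mul(Rational(1, 8), I, Pow(7454, Rational(1, 2))), -1)), Mul(-3400, Pow(24, -1))) = Add(Mul(37368, Mul(Rational(-4, 3727), I, Pow(7454, Rational(1, 2)))), Mul(-3400, Rational(1, 24))) = Add(Mul(Rational(-149472, 3727), I, Pow(7454, Rational(1, 2))), Rational(-425, 3)) = Add(Rational(-425, 3), Mul(Rational(-149472, 3727), I, Pow(7454, Rational(1, 2))))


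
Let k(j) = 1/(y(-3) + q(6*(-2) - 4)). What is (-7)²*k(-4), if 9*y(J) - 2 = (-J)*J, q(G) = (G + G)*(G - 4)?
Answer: 441/5753 ≈ 0.076656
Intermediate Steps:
q(G) = 2*G*(-4 + G) (q(G) = (2*G)*(-4 + G) = 2*G*(-4 + G))
y(J) = 2/9 - J²/9 (y(J) = 2/9 + ((-J)*J)/9 = 2/9 + (-J²)/9 = 2/9 - J²/9)
k(j) = 9/5753 (k(j) = 1/((2/9 - ⅑*(-3)²) + 2*(6*(-2) - 4)*(-4 + (6*(-2) - 4))) = 1/((2/9 - ⅑*9) + 2*(-12 - 4)*(-4 + (-12 - 4))) = 1/((2/9 - 1) + 2*(-16)*(-4 - 16)) = 1/(-7/9 + 2*(-16)*(-20)) = 1/(-7/9 + 640) = 1/(5753/9) = 9/5753)
(-7)²*k(-4) = (-7)²*(9/5753) = 49*(9/5753) = 441/5753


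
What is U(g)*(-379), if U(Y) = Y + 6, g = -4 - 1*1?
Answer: -379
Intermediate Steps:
g = -5 (g = -4 - 1 = -5)
U(Y) = 6 + Y
U(g)*(-379) = (6 - 5)*(-379) = 1*(-379) = -379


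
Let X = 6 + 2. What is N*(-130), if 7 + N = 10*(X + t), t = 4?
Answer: -14690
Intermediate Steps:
X = 8
N = 113 (N = -7 + 10*(8 + 4) = -7 + 10*12 = -7 + 120 = 113)
N*(-130) = 113*(-130) = -14690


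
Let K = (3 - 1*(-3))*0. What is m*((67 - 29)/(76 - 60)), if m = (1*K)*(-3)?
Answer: 0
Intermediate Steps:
K = 0 (K = (3 + 3)*0 = 6*0 = 0)
m = 0 (m = (1*0)*(-3) = 0*(-3) = 0)
m*((67 - 29)/(76 - 60)) = 0*((67 - 29)/(76 - 60)) = 0*(38/16) = 0*(38*(1/16)) = 0*(19/8) = 0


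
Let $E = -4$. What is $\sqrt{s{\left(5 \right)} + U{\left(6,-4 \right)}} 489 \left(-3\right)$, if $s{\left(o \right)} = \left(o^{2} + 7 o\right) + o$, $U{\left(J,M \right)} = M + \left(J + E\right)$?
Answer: $- 4401 \sqrt{7} \approx -11644.0$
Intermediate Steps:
$U{\left(J,M \right)} = -4 + J + M$ ($U{\left(J,M \right)} = M + \left(J - 4\right) = M + \left(-4 + J\right) = -4 + J + M$)
$s{\left(o \right)} = o^{2} + 8 o$
$\sqrt{s{\left(5 \right)} + U{\left(6,-4 \right)}} 489 \left(-3\right) = \sqrt{5 \left(8 + 5\right) - 2} \cdot 489 \left(-3\right) = \sqrt{5 \cdot 13 - 2} \left(-1467\right) = \sqrt{65 - 2} \left(-1467\right) = \sqrt{63} \left(-1467\right) = 3 \sqrt{7} \left(-1467\right) = - 4401 \sqrt{7}$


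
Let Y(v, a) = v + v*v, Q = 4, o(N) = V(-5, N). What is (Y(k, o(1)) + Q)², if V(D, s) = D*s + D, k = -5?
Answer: 576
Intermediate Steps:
V(D, s) = D + D*s
o(N) = -5 - 5*N (o(N) = -5*(1 + N) = -5 - 5*N)
Y(v, a) = v + v²
(Y(k, o(1)) + Q)² = (-5*(1 - 5) + 4)² = (-5*(-4) + 4)² = (20 + 4)² = 24² = 576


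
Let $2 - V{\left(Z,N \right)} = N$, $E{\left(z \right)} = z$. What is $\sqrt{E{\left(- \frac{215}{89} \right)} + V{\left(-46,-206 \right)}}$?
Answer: $\frac{3 \sqrt{180937}}{89} \approx 14.338$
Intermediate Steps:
$V{\left(Z,N \right)} = 2 - N$
$\sqrt{E{\left(- \frac{215}{89} \right)} + V{\left(-46,-206 \right)}} = \sqrt{- \frac{215}{89} + \left(2 - -206\right)} = \sqrt{\left(-215\right) \frac{1}{89} + \left(2 + 206\right)} = \sqrt{- \frac{215}{89} + 208} = \sqrt{\frac{18297}{89}} = \frac{3 \sqrt{180937}}{89}$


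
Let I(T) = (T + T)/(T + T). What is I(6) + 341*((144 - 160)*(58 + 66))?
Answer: -676543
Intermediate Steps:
I(T) = 1 (I(T) = (2*T)/((2*T)) = (2*T)*(1/(2*T)) = 1)
I(6) + 341*((144 - 160)*(58 + 66)) = 1 + 341*((144 - 160)*(58 + 66)) = 1 + 341*(-16*124) = 1 + 341*(-1984) = 1 - 676544 = -676543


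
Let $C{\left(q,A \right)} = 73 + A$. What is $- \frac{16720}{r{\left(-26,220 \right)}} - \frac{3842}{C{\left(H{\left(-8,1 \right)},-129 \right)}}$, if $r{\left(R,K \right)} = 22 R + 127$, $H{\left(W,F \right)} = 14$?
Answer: $\frac{264601}{2492} \approx 106.18$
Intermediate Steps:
$r{\left(R,K \right)} = 127 + 22 R$
$- \frac{16720}{r{\left(-26,220 \right)}} - \frac{3842}{C{\left(H{\left(-8,1 \right)},-129 \right)}} = - \frac{16720}{127 + 22 \left(-26\right)} - \frac{3842}{73 - 129} = - \frac{16720}{127 - 572} - \frac{3842}{-56} = - \frac{16720}{-445} - - \frac{1921}{28} = \left(-16720\right) \left(- \frac{1}{445}\right) + \frac{1921}{28} = \frac{3344}{89} + \frac{1921}{28} = \frac{264601}{2492}$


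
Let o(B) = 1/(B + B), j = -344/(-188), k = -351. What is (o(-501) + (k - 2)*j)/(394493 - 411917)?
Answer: 30418763/820565856 ≈ 0.037070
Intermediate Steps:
j = 86/47 (j = -344*(-1/188) = 86/47 ≈ 1.8298)
o(B) = 1/(2*B)
(o(-501) + (k - 2)*j)/(394493 - 411917) = ((½)/(-501) + (-351 - 2)*(86/47))/(394493 - 411917) = ((½)*(-1/501) - 353*86/47)/(-17424) = (-1/1002 - 30358/47)*(-1/17424) = -30418763/47094*(-1/17424) = 30418763/820565856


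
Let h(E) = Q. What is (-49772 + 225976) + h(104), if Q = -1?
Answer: 176203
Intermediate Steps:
h(E) = -1
(-49772 + 225976) + h(104) = (-49772 + 225976) - 1 = 176204 - 1 = 176203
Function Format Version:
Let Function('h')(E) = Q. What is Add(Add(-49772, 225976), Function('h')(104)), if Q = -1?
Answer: 176203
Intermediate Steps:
Function('h')(E) = -1
Add(Add(-49772, 225976), Function('h')(104)) = Add(Add(-49772, 225976), -1) = Add(176204, -1) = 176203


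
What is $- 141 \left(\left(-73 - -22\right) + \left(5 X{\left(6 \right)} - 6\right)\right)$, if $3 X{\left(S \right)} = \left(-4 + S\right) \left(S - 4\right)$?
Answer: $7097$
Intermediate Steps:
$X{\left(S \right)} = \frac{\left(-4 + S\right)^{2}}{3}$ ($X{\left(S \right)} = \frac{\left(-4 + S\right) \left(S - 4\right)}{3} = \frac{\left(-4 + S\right) \left(-4 + S\right)}{3} = \frac{\left(-4 + S\right)^{2}}{3}$)
$- 141 \left(\left(-73 - -22\right) + \left(5 X{\left(6 \right)} - 6\right)\right) = - 141 \left(\left(-73 - -22\right) - \left(6 - 5 \frac{\left(-4 + 6\right)^{2}}{3}\right)\right) = - 141 \left(\left(-73 + 22\right) - \left(6 - 5 \frac{2^{2}}{3}\right)\right) = - 141 \left(-51 - \left(6 - 5 \cdot \frac{1}{3} \cdot 4\right)\right) = - 141 \left(-51 + \left(5 \cdot \frac{4}{3} - 6\right)\right) = - 141 \left(-51 + \left(\frac{20}{3} - 6\right)\right) = - 141 \left(-51 + \frac{2}{3}\right) = \left(-141\right) \left(- \frac{151}{3}\right) = 7097$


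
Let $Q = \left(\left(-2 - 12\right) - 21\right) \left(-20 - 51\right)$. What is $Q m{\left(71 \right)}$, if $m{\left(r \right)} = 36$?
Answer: $89460$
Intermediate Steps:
$Q = 2485$ ($Q = \left(-14 - 21\right) \left(-71\right) = \left(-35\right) \left(-71\right) = 2485$)
$Q m{\left(71 \right)} = 2485 \cdot 36 = 89460$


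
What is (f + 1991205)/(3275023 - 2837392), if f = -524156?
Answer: 86297/25743 ≈ 3.3522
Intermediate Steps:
(f + 1991205)/(3275023 - 2837392) = (-524156 + 1991205)/(3275023 - 2837392) = 1467049/437631 = 1467049*(1/437631) = 86297/25743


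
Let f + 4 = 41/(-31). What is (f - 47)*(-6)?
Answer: 9732/31 ≈ 313.94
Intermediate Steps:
f = -165/31 (f = -4 + 41/(-31) = -4 + 41*(-1/31) = -4 - 41/31 = -165/31 ≈ -5.3226)
(f - 47)*(-6) = (-165/31 - 47)*(-6) = -1622/31*(-6) = 9732/31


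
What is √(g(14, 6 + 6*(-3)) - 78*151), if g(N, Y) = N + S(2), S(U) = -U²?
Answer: 2*I*√2942 ≈ 108.48*I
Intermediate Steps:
g(N, Y) = -4 + N (g(N, Y) = N - 1*2² = N - 1*4 = N - 4 = -4 + N)
√(g(14, 6 + 6*(-3)) - 78*151) = √((-4 + 14) - 78*151) = √(10 - 11778) = √(-11768) = 2*I*√2942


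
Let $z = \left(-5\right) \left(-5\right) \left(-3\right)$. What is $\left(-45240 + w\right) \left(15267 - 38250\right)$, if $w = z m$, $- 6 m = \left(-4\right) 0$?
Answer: $1039750920$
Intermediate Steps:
$m = 0$ ($m = - \frac{\left(-4\right) 0}{6} = \left(- \frac{1}{6}\right) 0 = 0$)
$z = -75$ ($z = 25 \left(-3\right) = -75$)
$w = 0$ ($w = \left(-75\right) 0 = 0$)
$\left(-45240 + w\right) \left(15267 - 38250\right) = \left(-45240 + 0\right) \left(15267 - 38250\right) = \left(-45240\right) \left(-22983\right) = 1039750920$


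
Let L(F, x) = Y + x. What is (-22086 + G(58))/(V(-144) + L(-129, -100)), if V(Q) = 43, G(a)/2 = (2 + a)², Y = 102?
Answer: -1654/5 ≈ -330.80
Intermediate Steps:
G(a) = 2*(2 + a)²
L(F, x) = 102 + x
(-22086 + G(58))/(V(-144) + L(-129, -100)) = (-22086 + 2*(2 + 58)²)/(43 + (102 - 100)) = (-22086 + 2*60²)/(43 + 2) = (-22086 + 2*3600)/45 = (-22086 + 7200)*(1/45) = -14886*1/45 = -1654/5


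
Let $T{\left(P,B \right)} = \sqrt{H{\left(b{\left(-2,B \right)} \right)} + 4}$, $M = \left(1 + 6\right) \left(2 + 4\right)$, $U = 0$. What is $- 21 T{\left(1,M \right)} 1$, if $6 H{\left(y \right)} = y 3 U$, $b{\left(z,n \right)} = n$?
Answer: $-42$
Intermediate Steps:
$H{\left(y \right)} = 0$ ($H{\left(y \right)} = \frac{y 3 \cdot 0}{6} = \frac{3 y 0}{6} = \frac{1}{6} \cdot 0 = 0$)
$M = 42$ ($M = 7 \cdot 6 = 42$)
$T{\left(P,B \right)} = 2$ ($T{\left(P,B \right)} = \sqrt{0 + 4} = \sqrt{4} = 2$)
$- 21 T{\left(1,M \right)} 1 = \left(-21\right) 2 \cdot 1 = \left(-42\right) 1 = -42$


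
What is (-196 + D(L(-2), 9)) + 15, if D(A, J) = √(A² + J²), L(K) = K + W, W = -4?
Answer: -181 + 3*√13 ≈ -170.18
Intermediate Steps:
L(K) = -4 + K (L(K) = K - 4 = -4 + K)
(-196 + D(L(-2), 9)) + 15 = (-196 + √((-4 - 2)² + 9²)) + 15 = (-196 + √((-6)² + 81)) + 15 = (-196 + √(36 + 81)) + 15 = (-196 + √117) + 15 = (-196 + 3*√13) + 15 = -181 + 3*√13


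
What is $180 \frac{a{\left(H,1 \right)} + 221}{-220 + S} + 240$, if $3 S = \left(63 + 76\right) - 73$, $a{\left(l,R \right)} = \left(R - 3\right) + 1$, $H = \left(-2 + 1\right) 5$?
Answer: $40$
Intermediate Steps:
$H = -5$ ($H = \left(-1\right) 5 = -5$)
$a{\left(l,R \right)} = -2 + R$ ($a{\left(l,R \right)} = \left(-3 + R\right) + 1 = -2 + R$)
$S = 22$ ($S = \frac{\left(63 + 76\right) - 73}{3} = \frac{139 - 73}{3} = \frac{1}{3} \cdot 66 = 22$)
$180 \frac{a{\left(H,1 \right)} + 221}{-220 + S} + 240 = 180 \frac{\left(-2 + 1\right) + 221}{-220 + 22} + 240 = 180 \frac{-1 + 221}{-198} + 240 = 180 \cdot 220 \left(- \frac{1}{198}\right) + 240 = 180 \left(- \frac{10}{9}\right) + 240 = -200 + 240 = 40$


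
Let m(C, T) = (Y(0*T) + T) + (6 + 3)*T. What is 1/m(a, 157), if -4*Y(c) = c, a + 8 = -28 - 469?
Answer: 1/1570 ≈ 0.00063694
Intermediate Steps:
a = -505 (a = -8 + (-28 - 469) = -8 - 497 = -505)
Y(c) = -c/4
m(C, T) = 10*T (m(C, T) = (-0*T + T) + (6 + 3)*T = (-¼*0 + T) + 9*T = (0 + T) + 9*T = T + 9*T = 10*T)
1/m(a, 157) = 1/(10*157) = 1/1570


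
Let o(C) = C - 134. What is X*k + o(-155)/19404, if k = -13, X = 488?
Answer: -123099265/19404 ≈ -6344.0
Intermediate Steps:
o(C) = -134 + C
X*k + o(-155)/19404 = 488*(-13) + (-134 - 155)/19404 = -6344 - 289*1/19404 = -6344 - 289/19404 = -123099265/19404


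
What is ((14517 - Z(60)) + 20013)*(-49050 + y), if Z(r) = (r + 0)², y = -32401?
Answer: -2519279430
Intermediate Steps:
Z(r) = r²
((14517 - Z(60)) + 20013)*(-49050 + y) = ((14517 - 1*60²) + 20013)*(-49050 - 32401) = ((14517 - 1*3600) + 20013)*(-81451) = ((14517 - 3600) + 20013)*(-81451) = (10917 + 20013)*(-81451) = 30930*(-81451) = -2519279430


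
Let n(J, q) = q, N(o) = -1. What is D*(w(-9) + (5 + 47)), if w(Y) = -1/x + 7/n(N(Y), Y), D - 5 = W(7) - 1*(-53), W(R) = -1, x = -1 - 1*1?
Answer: 17689/6 ≈ 2948.2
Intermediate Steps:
x = -2 (x = -1 - 1 = -2)
D = 57 (D = 5 + (-1 - 1*(-53)) = 5 + (-1 + 53) = 5 + 52 = 57)
w(Y) = 1/2 + 7/Y (w(Y) = -1/(-2) + 7/Y = -1*(-1/2) + 7/Y = 1/2 + 7/Y)
D*(w(-9) + (5 + 47)) = 57*((1/2)*(14 - 9)/(-9) + (5 + 47)) = 57*((1/2)*(-1/9)*5 + 52) = 57*(-5/18 + 52) = 57*(931/18) = 17689/6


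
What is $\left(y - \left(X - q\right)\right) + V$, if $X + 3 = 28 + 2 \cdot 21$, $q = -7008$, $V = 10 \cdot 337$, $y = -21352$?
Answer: $-25057$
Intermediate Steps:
$V = 3370$
$X = 67$ ($X = -3 + \left(28 + 2 \cdot 21\right) = -3 + \left(28 + 42\right) = -3 + 70 = 67$)
$\left(y - \left(X - q\right)\right) + V = \left(-21352 - 7075\right) + 3370 = -28427 + 3370 = -25057$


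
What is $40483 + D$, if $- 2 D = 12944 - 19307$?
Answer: $\frac{87329}{2} \approx 43665.0$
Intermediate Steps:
$D = \frac{6363}{2}$ ($D = - \frac{12944 - 19307}{2} = \left(- \frac{1}{2}\right) \left(-6363\right) = \frac{6363}{2} \approx 3181.5$)
$40483 + D = 40483 + \frac{6363}{2} = \frac{87329}{2}$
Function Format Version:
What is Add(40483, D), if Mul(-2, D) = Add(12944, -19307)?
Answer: Rational(87329, 2) ≈ 43665.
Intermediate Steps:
D = Rational(6363, 2) (D = Mul(Rational(-1, 2), Add(12944, -19307)) = Mul(Rational(-1, 2), -6363) = Rational(6363, 2) ≈ 3181.5)
Add(40483, D) = Add(40483, Rational(6363, 2)) = Rational(87329, 2)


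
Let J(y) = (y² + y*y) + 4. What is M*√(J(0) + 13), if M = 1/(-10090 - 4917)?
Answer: -√17/15007 ≈ -0.00027475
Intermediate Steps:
J(y) = 4 + 2*y² (J(y) = (y² + y²) + 4 = 2*y² + 4 = 4 + 2*y²)
M = -1/15007 (M = 1/(-15007) = -1/15007 ≈ -6.6636e-5)
M*√(J(0) + 13) = -√((4 + 2*0²) + 13)/15007 = -√((4 + 2*0) + 13)/15007 = -√((4 + 0) + 13)/15007 = -√(4 + 13)/15007 = -√17/15007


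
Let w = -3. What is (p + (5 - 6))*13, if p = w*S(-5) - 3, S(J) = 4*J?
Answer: 728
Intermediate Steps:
p = 57 (p = -12*(-5) - 3 = -3*(-20) - 3 = 60 - 3 = 57)
(p + (5 - 6))*13 = (57 + (5 - 6))*13 = (57 - 1)*13 = 56*13 = 728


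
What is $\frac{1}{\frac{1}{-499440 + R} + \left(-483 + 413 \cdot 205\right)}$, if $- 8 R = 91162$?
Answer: $\frac{2043341}{172012532058} \approx 1.1879 \cdot 10^{-5}$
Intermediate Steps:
$R = - \frac{45581}{4}$ ($R = \left(- \frac{1}{8}\right) 91162 = - \frac{45581}{4} \approx -11395.0$)
$\frac{1}{\frac{1}{-499440 + R} + \left(-483 + 413 \cdot 205\right)} = \frac{1}{\frac{1}{-499440 - \frac{45581}{4}} + \left(-483 + 413 \cdot 205\right)} = \frac{1}{\frac{1}{- \frac{2043341}{4}} + \left(-483 + 84665\right)} = \frac{1}{- \frac{4}{2043341} + 84182} = \frac{1}{\frac{172012532058}{2043341}} = \frac{2043341}{172012532058}$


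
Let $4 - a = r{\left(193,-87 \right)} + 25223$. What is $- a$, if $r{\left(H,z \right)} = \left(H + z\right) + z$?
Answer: $25238$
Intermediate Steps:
$r{\left(H,z \right)} = H + 2 z$
$a = -25238$ ($a = 4 - \left(\left(193 + 2 \left(-87\right)\right) + 25223\right) = 4 - \left(\left(193 - 174\right) + 25223\right) = 4 - \left(19 + 25223\right) = 4 - 25242 = -25238$)
$- a = \left(-1\right) \left(-25238\right) = 25238$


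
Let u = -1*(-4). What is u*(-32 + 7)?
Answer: -100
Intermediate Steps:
u = 4
u*(-32 + 7) = 4*(-32 + 7) = 4*(-25) = -100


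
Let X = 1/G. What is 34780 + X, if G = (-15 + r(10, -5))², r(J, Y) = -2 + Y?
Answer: 16833521/484 ≈ 34780.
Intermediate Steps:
G = 484 (G = (-15 + (-2 - 5))² = (-15 - 7)² = (-22)² = 484)
X = 1/484 ≈ 0.0020661
34780 + X = 34780 + 1/484 = 16833521/484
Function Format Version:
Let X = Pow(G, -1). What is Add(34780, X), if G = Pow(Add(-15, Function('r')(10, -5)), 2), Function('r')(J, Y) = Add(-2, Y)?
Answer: Rational(16833521, 484) ≈ 34780.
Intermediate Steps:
G = 484 (G = Pow(Add(-15, Add(-2, -5)), 2) = Pow(Add(-15, -7), 2) = Pow(-22, 2) = 484)
X = Rational(1, 484) (X = Pow(484, -1) = Rational(1, 484) ≈ 0.0020661)
Add(34780, X) = Add(34780, Rational(1, 484)) = Rational(16833521, 484)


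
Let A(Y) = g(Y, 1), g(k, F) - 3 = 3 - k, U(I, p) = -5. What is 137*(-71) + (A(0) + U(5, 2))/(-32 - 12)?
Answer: -427989/44 ≈ -9727.0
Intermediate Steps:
g(k, F) = 6 - k (g(k, F) = 3 + (3 - k) = 6 - k)
A(Y) = 6 - Y
137*(-71) + (A(0) + U(5, 2))/(-32 - 12) = 137*(-71) + ((6 - 1*0) - 5)/(-32 - 12) = -9727 + ((6 + 0) - 5)/(-44) = -9727 + (6 - 5)*(-1/44) = -9727 + 1*(-1/44) = -9727 - 1/44 = -427989/44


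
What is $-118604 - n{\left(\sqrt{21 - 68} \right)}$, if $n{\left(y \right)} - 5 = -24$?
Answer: $-118585$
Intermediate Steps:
$n{\left(y \right)} = -19$ ($n{\left(y \right)} = 5 - 24 = -19$)
$-118604 - n{\left(\sqrt{21 - 68} \right)} = -118604 - -19 = -118604 + 19 = -118585$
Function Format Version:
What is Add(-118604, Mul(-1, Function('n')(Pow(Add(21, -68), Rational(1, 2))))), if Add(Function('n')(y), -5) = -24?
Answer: -118585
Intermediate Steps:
Function('n')(y) = -19 (Function('n')(y) = Add(5, -24) = -19)
Add(-118604, Mul(-1, Function('n')(Pow(Add(21, -68), Rational(1, 2))))) = Add(-118604, Mul(-1, -19)) = Add(-118604, 19) = -118585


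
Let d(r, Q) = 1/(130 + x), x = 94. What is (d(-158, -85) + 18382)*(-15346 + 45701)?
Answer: 124988806995/224 ≈ 5.5799e+8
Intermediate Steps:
d(r, Q) = 1/224 (d(r, Q) = 1/(130 + 94) = 1/224)
(d(-158, -85) + 18382)*(-15346 + 45701) = (1/224 + 18382)*(-15346 + 45701) = (4117569/224)*30355 = 124988806995/224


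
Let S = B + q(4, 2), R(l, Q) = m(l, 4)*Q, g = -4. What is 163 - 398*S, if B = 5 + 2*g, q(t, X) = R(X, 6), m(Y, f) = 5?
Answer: -10583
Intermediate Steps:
R(l, Q) = 5*Q
q(t, X) = 30 (q(t, X) = 5*6 = 30)
B = -3 (B = 5 + 2*(-4) = 5 - 8 = -3)
S = 27 (S = -3 + 30 = 27)
163 - 398*S = 163 - 398*27 = 163 - 10746 = -10583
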